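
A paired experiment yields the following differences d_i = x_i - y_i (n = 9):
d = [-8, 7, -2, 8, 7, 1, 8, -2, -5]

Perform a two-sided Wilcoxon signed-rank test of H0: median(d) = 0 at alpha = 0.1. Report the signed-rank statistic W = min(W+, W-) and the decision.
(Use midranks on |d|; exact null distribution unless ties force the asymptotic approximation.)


Step 1: Drop any zero differences (none here) and take |d_i|.
|d| = [8, 7, 2, 8, 7, 1, 8, 2, 5]
Step 2: Midrank |d_i| (ties get averaged ranks).
ranks: |8|->8, |7|->5.5, |2|->2.5, |8|->8, |7|->5.5, |1|->1, |8|->8, |2|->2.5, |5|->4
Step 3: Attach original signs; sum ranks with positive sign and with negative sign.
W+ = 5.5 + 8 + 5.5 + 1 + 8 = 28
W- = 8 + 2.5 + 2.5 + 4 = 17
(Check: W+ + W- = 45 should equal n(n+1)/2 = 45.)
Step 4: Test statistic W = min(W+, W-) = 17.
Step 5: Ties in |d|, so use the tie-corrected normal approximation.
        E[W] = n(n+1)/4 = 9*10/4 = 22.5.
        Tie groups: |d|=2 (t=2), |d|=7 (t=2), |d|=8 (t=3); sum(t^3 - t) = 36.
        Var[W] = n(n+1)(2n+1)/24 - sum(t^3-t)/48 = 1710/24 - 36/48 = 70.5.
        z = (W - E[W]) / sqrt(Var[W]) = (17 - 22.5) / 8.3964 = -0.6550.
        Two-sided p = 2*Phi(z) = 0.512442.
Step 6: alpha = 0.1. fail to reject H0.

W+ = 28, W- = 17, W = min = 17, p = 0.512442, fail to reject H0.


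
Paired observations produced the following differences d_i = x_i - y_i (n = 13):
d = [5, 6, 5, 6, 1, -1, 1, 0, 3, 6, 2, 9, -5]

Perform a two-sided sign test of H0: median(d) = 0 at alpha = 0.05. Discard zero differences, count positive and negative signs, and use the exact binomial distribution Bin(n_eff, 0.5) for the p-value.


Step 1: Discard zero differences. Original n = 13; n_eff = number of nonzero differences = 12.
Nonzero differences (with sign): +5, +6, +5, +6, +1, -1, +1, +3, +6, +2, +9, -5
Step 2: Count signs: positive = 10, negative = 2.
Step 3: Under H0: P(positive) = 0.5, so the number of positives S ~ Bin(12, 0.5).
Step 4: Two-sided exact p-value = sum of Bin(12,0.5) probabilities at or below the observed probability = 0.038574.
Step 5: alpha = 0.05. reject H0.

n_eff = 12, pos = 10, neg = 2, p = 0.038574, reject H0.


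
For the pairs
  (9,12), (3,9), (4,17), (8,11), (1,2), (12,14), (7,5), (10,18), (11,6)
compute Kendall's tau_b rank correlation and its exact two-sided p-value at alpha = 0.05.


Step 1: Enumerate the 36 unordered pairs (i,j) with i<j and classify each by sign(x_j-x_i) * sign(y_j-y_i).
  (1,2):dx=-6,dy=-3->C; (1,3):dx=-5,dy=+5->D; (1,4):dx=-1,dy=-1->C; (1,5):dx=-8,dy=-10->C
  (1,6):dx=+3,dy=+2->C; (1,7):dx=-2,dy=-7->C; (1,8):dx=+1,dy=+6->C; (1,9):dx=+2,dy=-6->D
  (2,3):dx=+1,dy=+8->C; (2,4):dx=+5,dy=+2->C; (2,5):dx=-2,dy=-7->C; (2,6):dx=+9,dy=+5->C
  (2,7):dx=+4,dy=-4->D; (2,8):dx=+7,dy=+9->C; (2,9):dx=+8,dy=-3->D; (3,4):dx=+4,dy=-6->D
  (3,5):dx=-3,dy=-15->C; (3,6):dx=+8,dy=-3->D; (3,7):dx=+3,dy=-12->D; (3,8):dx=+6,dy=+1->C
  (3,9):dx=+7,dy=-11->D; (4,5):dx=-7,dy=-9->C; (4,6):dx=+4,dy=+3->C; (4,7):dx=-1,dy=-6->C
  (4,8):dx=+2,dy=+7->C; (4,9):dx=+3,dy=-5->D; (5,6):dx=+11,dy=+12->C; (5,7):dx=+6,dy=+3->C
  (5,8):dx=+9,dy=+16->C; (5,9):dx=+10,dy=+4->C; (6,7):dx=-5,dy=-9->C; (6,8):dx=-2,dy=+4->D
  (6,9):dx=-1,dy=-8->C; (7,8):dx=+3,dy=+13->C; (7,9):dx=+4,dy=+1->C; (8,9):dx=+1,dy=-12->D
Step 2: C = 25, D = 11, total pairs = 36.
Step 3: tau = (C - D)/(n(n-1)/2) = (25 - 11)/36 = 0.388889.
Step 4: Exact two-sided p-value (enumerate n! = 362880 permutations of y under H0): p = 0.180181.
Step 5: alpha = 0.05. fail to reject H0.

tau_b = 0.3889 (C=25, D=11), p = 0.180181, fail to reject H0.


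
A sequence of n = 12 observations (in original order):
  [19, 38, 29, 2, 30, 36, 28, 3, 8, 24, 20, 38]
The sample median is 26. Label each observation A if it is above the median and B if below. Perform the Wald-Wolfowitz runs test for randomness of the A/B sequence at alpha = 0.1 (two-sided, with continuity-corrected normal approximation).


Step 1: Compute median = 26; label A = above, B = below.
Labels in order: BAABAAABBBBA  (n_A = 6, n_B = 6)
Step 2: Count runs R = 6.
Step 3: Under H0 (random ordering), E[R] = 2*n_A*n_B/(n_A+n_B) + 1 = 2*6*6/12 + 1 = 7.0000.
        Var[R] = 2*n_A*n_B*(2*n_A*n_B - n_A - n_B) / ((n_A+n_B)^2 * (n_A+n_B-1)) = 4320/1584 = 2.7273.
        SD[R] = 1.6514.
Step 4: Continuity-corrected z = (R + 0.5 - E[R]) / SD[R] = (6 + 0.5 - 7.0000) / 1.6514 = -0.3028.
Step 5: Two-sided p-value via normal approximation = 2*(1 - Phi(|z|)) = 0.762069.
Step 6: alpha = 0.1. fail to reject H0.

R = 6, z = -0.3028, p = 0.762069, fail to reject H0.


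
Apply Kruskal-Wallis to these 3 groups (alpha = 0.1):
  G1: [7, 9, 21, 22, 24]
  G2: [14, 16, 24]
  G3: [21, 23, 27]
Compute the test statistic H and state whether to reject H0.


Step 1: Combine all N = 11 observations and assign midranks.
sorted (value, group, rank): (7,G1,1), (9,G1,2), (14,G2,3), (16,G2,4), (21,G1,5.5), (21,G3,5.5), (22,G1,7), (23,G3,8), (24,G1,9.5), (24,G2,9.5), (27,G3,11)
Step 2: Sum ranks within each group.
R_1 = 25 (n_1 = 5)
R_2 = 16.5 (n_2 = 3)
R_3 = 24.5 (n_3 = 3)
Step 3: H = 12/(N(N+1)) * sum(R_i^2/n_i) - 3(N+1)
     = 12/(11*12) * (25^2/5 + 16.5^2/3 + 24.5^2/3) - 3*12
     = 0.090909 * 415.833 - 36
     = 1.803030.
Step 4: Ties present; correction factor C = 1 - 12/(11^3 - 11) = 0.990909. Corrected H = 1.803030 / 0.990909 = 1.819572.
Step 5: Under H0, H ~ chi^2(2); p-value = 0.402610.
Step 6: alpha = 0.1. fail to reject H0.

H = 1.8196, df = 2, p = 0.402610, fail to reject H0.


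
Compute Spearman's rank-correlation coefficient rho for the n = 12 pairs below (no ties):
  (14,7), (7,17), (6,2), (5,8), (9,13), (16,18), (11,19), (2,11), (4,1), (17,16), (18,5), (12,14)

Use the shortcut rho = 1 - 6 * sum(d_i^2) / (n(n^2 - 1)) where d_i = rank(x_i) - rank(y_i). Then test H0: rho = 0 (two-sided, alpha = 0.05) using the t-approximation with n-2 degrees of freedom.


Step 1: Rank x and y separately (midranks; no ties here).
rank(x): 14->9, 7->5, 6->4, 5->3, 9->6, 16->10, 11->7, 2->1, 4->2, 17->11, 18->12, 12->8
rank(y): 7->4, 17->10, 2->2, 8->5, 13->7, 18->11, 19->12, 11->6, 1->1, 16->9, 5->3, 14->8
Step 2: d_i = R_x(i) - R_y(i); compute d_i^2.
  (9-4)^2=25, (5-10)^2=25, (4-2)^2=4, (3-5)^2=4, (6-7)^2=1, (10-11)^2=1, (7-12)^2=25, (1-6)^2=25, (2-1)^2=1, (11-9)^2=4, (12-3)^2=81, (8-8)^2=0
sum(d^2) = 196.
Step 3: rho = 1 - 6*196 / (12*(12^2 - 1)) = 1 - 1176/1716 = 0.314685.
Step 4: Under H0, t = rho * sqrt((n-2)/(1-rho^2)) = 1.0484 ~ t(10).
Step 5: Two-sided p-value from the t-distribution with 10 df = 0.319139.
Step 6: alpha = 0.05. fail to reject H0.

rho = 0.3147, p = 0.319139, fail to reject H0 at alpha = 0.05.


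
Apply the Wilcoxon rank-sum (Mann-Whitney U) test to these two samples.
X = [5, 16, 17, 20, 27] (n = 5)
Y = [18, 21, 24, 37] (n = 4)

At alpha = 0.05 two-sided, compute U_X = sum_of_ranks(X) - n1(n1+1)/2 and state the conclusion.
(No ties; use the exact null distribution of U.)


Step 1: Combine and sort all 9 observations; assign midranks.
sorted (value, group): (5,X), (16,X), (17,X), (18,Y), (20,X), (21,Y), (24,Y), (27,X), (37,Y)
ranks: 5->1, 16->2, 17->3, 18->4, 20->5, 21->6, 24->7, 27->8, 37->9
Step 2: Rank sum for X: R1 = 1 + 2 + 3 + 5 + 8 = 19.
Step 3: U_X = R1 - n1(n1+1)/2 = 19 - 5*6/2 = 19 - 15 = 4.
       U_Y = n1*n2 - U_X = 20 - 4 = 16.
Step 4: No ties, so the exact null distribution of U (based on enumerating the C(9,5) = 126 equally likely rank assignments) gives the two-sided p-value.
Step 5: p-value = 0.190476; compare to alpha = 0.05. fail to reject H0.

U_X = 4, p = 0.190476, fail to reject H0 at alpha = 0.05.


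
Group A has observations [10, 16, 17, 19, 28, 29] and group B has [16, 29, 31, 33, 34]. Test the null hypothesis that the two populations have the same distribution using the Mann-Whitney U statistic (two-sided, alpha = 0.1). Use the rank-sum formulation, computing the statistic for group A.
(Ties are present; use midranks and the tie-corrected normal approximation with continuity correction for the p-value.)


Step 1: Combine and sort all 11 observations; assign midranks.
sorted (value, group): (10,X), (16,X), (16,Y), (17,X), (19,X), (28,X), (29,X), (29,Y), (31,Y), (33,Y), (34,Y)
ranks: 10->1, 16->2.5, 16->2.5, 17->4, 19->5, 28->6, 29->7.5, 29->7.5, 31->9, 33->10, 34->11
Step 2: Rank sum for X: R1 = 1 + 2.5 + 4 + 5 + 6 + 7.5 = 26.
Step 3: U_X = R1 - n1(n1+1)/2 = 26 - 6*7/2 = 26 - 21 = 5.
       U_Y = n1*n2 - U_X = 30 - 5 = 25.
Step 4: Ties are present, so use the tie-corrected normal approximation (with continuity correction) for the p-value.
Step 5: p-value = 0.081440; compare to alpha = 0.1. reject H0.

U_X = 5, p = 0.081440, reject H0 at alpha = 0.1.


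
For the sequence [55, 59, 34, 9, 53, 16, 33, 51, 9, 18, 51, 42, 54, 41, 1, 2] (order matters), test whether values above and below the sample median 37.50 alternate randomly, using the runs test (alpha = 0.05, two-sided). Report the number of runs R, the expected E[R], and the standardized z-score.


Step 1: Compute median = 37.50; label A = above, B = below.
Labels in order: AABBABBABBAAAABB  (n_A = 8, n_B = 8)
Step 2: Count runs R = 8.
Step 3: Under H0 (random ordering), E[R] = 2*n_A*n_B/(n_A+n_B) + 1 = 2*8*8/16 + 1 = 9.0000.
        Var[R] = 2*n_A*n_B*(2*n_A*n_B - n_A - n_B) / ((n_A+n_B)^2 * (n_A+n_B-1)) = 14336/3840 = 3.7333.
        SD[R] = 1.9322.
Step 4: Continuity-corrected z = (R + 0.5 - E[R]) / SD[R] = (8 + 0.5 - 9.0000) / 1.9322 = -0.2588.
Step 5: Two-sided p-value via normal approximation = 2*(1 - Phi(|z|)) = 0.795809.
Step 6: alpha = 0.05. fail to reject H0.

R = 8, z = -0.2588, p = 0.795809, fail to reject H0.


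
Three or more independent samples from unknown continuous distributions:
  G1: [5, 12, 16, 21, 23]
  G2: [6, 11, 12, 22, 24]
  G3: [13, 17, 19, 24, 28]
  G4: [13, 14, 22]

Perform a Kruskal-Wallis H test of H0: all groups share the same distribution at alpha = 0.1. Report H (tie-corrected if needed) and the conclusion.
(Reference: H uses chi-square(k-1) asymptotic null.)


Step 1: Combine all N = 18 observations and assign midranks.
sorted (value, group, rank): (5,G1,1), (6,G2,2), (11,G2,3), (12,G1,4.5), (12,G2,4.5), (13,G3,6.5), (13,G4,6.5), (14,G4,8), (16,G1,9), (17,G3,10), (19,G3,11), (21,G1,12), (22,G2,13.5), (22,G4,13.5), (23,G1,15), (24,G2,16.5), (24,G3,16.5), (28,G3,18)
Step 2: Sum ranks within each group.
R_1 = 41.5 (n_1 = 5)
R_2 = 39.5 (n_2 = 5)
R_3 = 62 (n_3 = 5)
R_4 = 28 (n_4 = 3)
Step 3: H = 12/(N(N+1)) * sum(R_i^2/n_i) - 3(N+1)
     = 12/(18*19) * (41.5^2/5 + 39.5^2/5 + 62^2/5 + 28^2/3) - 3*19
     = 0.035088 * 1686.63 - 57
     = 2.180117.
Step 4: Ties present; correction factor C = 1 - 24/(18^3 - 18) = 0.995872. Corrected H = 2.180117 / 0.995872 = 2.189154.
Step 5: Under H0, H ~ chi^2(3); p-value = 0.534088.
Step 6: alpha = 0.1. fail to reject H0.

H = 2.1892, df = 3, p = 0.534088, fail to reject H0.


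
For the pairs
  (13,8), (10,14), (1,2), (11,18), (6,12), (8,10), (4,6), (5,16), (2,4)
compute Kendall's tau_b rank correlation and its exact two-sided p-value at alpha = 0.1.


Step 1: Enumerate the 36 unordered pairs (i,j) with i<j and classify each by sign(x_j-x_i) * sign(y_j-y_i).
  (1,2):dx=-3,dy=+6->D; (1,3):dx=-12,dy=-6->C; (1,4):dx=-2,dy=+10->D; (1,5):dx=-7,dy=+4->D
  (1,6):dx=-5,dy=+2->D; (1,7):dx=-9,dy=-2->C; (1,8):dx=-8,dy=+8->D; (1,9):dx=-11,dy=-4->C
  (2,3):dx=-9,dy=-12->C; (2,4):dx=+1,dy=+4->C; (2,5):dx=-4,dy=-2->C; (2,6):dx=-2,dy=-4->C
  (2,7):dx=-6,dy=-8->C; (2,8):dx=-5,dy=+2->D; (2,9):dx=-8,dy=-10->C; (3,4):dx=+10,dy=+16->C
  (3,5):dx=+5,dy=+10->C; (3,6):dx=+7,dy=+8->C; (3,7):dx=+3,dy=+4->C; (3,8):dx=+4,dy=+14->C
  (3,9):dx=+1,dy=+2->C; (4,5):dx=-5,dy=-6->C; (4,6):dx=-3,dy=-8->C; (4,7):dx=-7,dy=-12->C
  (4,8):dx=-6,dy=-2->C; (4,9):dx=-9,dy=-14->C; (5,6):dx=+2,dy=-2->D; (5,7):dx=-2,dy=-6->C
  (5,8):dx=-1,dy=+4->D; (5,9):dx=-4,dy=-8->C; (6,7):dx=-4,dy=-4->C; (6,8):dx=-3,dy=+6->D
  (6,9):dx=-6,dy=-6->C; (7,8):dx=+1,dy=+10->C; (7,9):dx=-2,dy=-2->C; (8,9):dx=-3,dy=-12->C
Step 2: C = 27, D = 9, total pairs = 36.
Step 3: tau = (C - D)/(n(n-1)/2) = (27 - 9)/36 = 0.500000.
Step 4: Exact two-sided p-value (enumerate n! = 362880 permutations of y under H0): p = 0.075176.
Step 5: alpha = 0.1. reject H0.

tau_b = 0.5000 (C=27, D=9), p = 0.075176, reject H0.


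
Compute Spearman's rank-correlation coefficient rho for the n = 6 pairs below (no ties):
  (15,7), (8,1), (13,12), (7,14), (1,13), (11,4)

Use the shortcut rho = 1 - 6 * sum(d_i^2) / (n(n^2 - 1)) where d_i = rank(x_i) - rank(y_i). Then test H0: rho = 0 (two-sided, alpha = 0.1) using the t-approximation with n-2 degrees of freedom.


Step 1: Rank x and y separately (midranks; no ties here).
rank(x): 15->6, 8->3, 13->5, 7->2, 1->1, 11->4
rank(y): 7->3, 1->1, 12->4, 14->6, 13->5, 4->2
Step 2: d_i = R_x(i) - R_y(i); compute d_i^2.
  (6-3)^2=9, (3-1)^2=4, (5-4)^2=1, (2-6)^2=16, (1-5)^2=16, (4-2)^2=4
sum(d^2) = 50.
Step 3: rho = 1 - 6*50 / (6*(6^2 - 1)) = 1 - 300/210 = -0.428571.
Step 4: Under H0, t = rho * sqrt((n-2)/(1-rho^2)) = -0.9487 ~ t(4).
Step 5: Two-sided p-value from the t-distribution with 4 df = 0.396501.
Step 6: alpha = 0.1. fail to reject H0.

rho = -0.4286, p = 0.396501, fail to reject H0 at alpha = 0.1.


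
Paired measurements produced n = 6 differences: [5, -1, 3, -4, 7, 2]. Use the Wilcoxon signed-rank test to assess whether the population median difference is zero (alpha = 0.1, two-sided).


Step 1: Drop any zero differences (none here) and take |d_i|.
|d| = [5, 1, 3, 4, 7, 2]
Step 2: Midrank |d_i| (ties get averaged ranks).
ranks: |5|->5, |1|->1, |3|->3, |4|->4, |7|->6, |2|->2
Step 3: Attach original signs; sum ranks with positive sign and with negative sign.
W+ = 5 + 3 + 6 + 2 = 16
W- = 1 + 4 = 5
(Check: W+ + W- = 21 should equal n(n+1)/2 = 21.)
Step 4: Test statistic W = min(W+, W-) = 5.
Step 5: No ties, so the exact null distribution over the 2^6 = 64 sign assignments gives the two-sided p-value = 0.312500.
Step 6: alpha = 0.1. fail to reject H0.

W+ = 16, W- = 5, W = min = 5, p = 0.312500, fail to reject H0.


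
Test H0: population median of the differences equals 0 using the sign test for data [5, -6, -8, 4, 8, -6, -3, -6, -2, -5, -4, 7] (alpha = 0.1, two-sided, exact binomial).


Step 1: Discard zero differences. Original n = 12; n_eff = number of nonzero differences = 12.
Nonzero differences (with sign): +5, -6, -8, +4, +8, -6, -3, -6, -2, -5, -4, +7
Step 2: Count signs: positive = 4, negative = 8.
Step 3: Under H0: P(positive) = 0.5, so the number of positives S ~ Bin(12, 0.5).
Step 4: Two-sided exact p-value = sum of Bin(12,0.5) probabilities at or below the observed probability = 0.387695.
Step 5: alpha = 0.1. fail to reject H0.

n_eff = 12, pos = 4, neg = 8, p = 0.387695, fail to reject H0.


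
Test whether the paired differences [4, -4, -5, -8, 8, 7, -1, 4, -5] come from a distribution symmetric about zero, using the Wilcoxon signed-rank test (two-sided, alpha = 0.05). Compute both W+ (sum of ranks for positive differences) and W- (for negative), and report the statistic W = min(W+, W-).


Step 1: Drop any zero differences (none here) and take |d_i|.
|d| = [4, 4, 5, 8, 8, 7, 1, 4, 5]
Step 2: Midrank |d_i| (ties get averaged ranks).
ranks: |4|->3, |4|->3, |5|->5.5, |8|->8.5, |8|->8.5, |7|->7, |1|->1, |4|->3, |5|->5.5
Step 3: Attach original signs; sum ranks with positive sign and with negative sign.
W+ = 3 + 8.5 + 7 + 3 = 21.5
W- = 3 + 5.5 + 8.5 + 1 + 5.5 = 23.5
(Check: W+ + W- = 45 should equal n(n+1)/2 = 45.)
Step 4: Test statistic W = min(W+, W-) = 21.5.
Step 5: Ties in |d|, so use the tie-corrected normal approximation.
        E[W] = n(n+1)/4 = 9*10/4 = 22.5.
        Tie groups: |d|=4 (t=3), |d|=5 (t=2), |d|=8 (t=2); sum(t^3 - t) = 36.
        Var[W] = n(n+1)(2n+1)/24 - sum(t^3-t)/48 = 1710/24 - 36/48 = 70.5.
        z = (W - E[W]) / sqrt(Var[W]) = (21.5 - 22.5) / 8.3964 = -0.1191.
        Two-sided p = 2*Phi(z) = 0.905198.
Step 6: alpha = 0.05. fail to reject H0.

W+ = 21.5, W- = 23.5, W = min = 21.5, p = 0.905198, fail to reject H0.


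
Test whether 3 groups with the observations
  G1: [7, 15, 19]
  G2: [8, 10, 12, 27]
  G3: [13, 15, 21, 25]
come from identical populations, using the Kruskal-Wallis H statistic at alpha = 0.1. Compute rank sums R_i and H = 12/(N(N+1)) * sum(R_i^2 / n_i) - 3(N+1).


Step 1: Combine all N = 11 observations and assign midranks.
sorted (value, group, rank): (7,G1,1), (8,G2,2), (10,G2,3), (12,G2,4), (13,G3,5), (15,G1,6.5), (15,G3,6.5), (19,G1,8), (21,G3,9), (25,G3,10), (27,G2,11)
Step 2: Sum ranks within each group.
R_1 = 15.5 (n_1 = 3)
R_2 = 20 (n_2 = 4)
R_3 = 30.5 (n_3 = 4)
Step 3: H = 12/(N(N+1)) * sum(R_i^2/n_i) - 3(N+1)
     = 12/(11*12) * (15.5^2/3 + 20^2/4 + 30.5^2/4) - 3*12
     = 0.090909 * 412.646 - 36
     = 1.513258.
Step 4: Ties present; correction factor C = 1 - 6/(11^3 - 11) = 0.995455. Corrected H = 1.513258 / 0.995455 = 1.520167.
Step 5: Under H0, H ~ chi^2(2); p-value = 0.467627.
Step 6: alpha = 0.1. fail to reject H0.

H = 1.5202, df = 2, p = 0.467627, fail to reject H0.


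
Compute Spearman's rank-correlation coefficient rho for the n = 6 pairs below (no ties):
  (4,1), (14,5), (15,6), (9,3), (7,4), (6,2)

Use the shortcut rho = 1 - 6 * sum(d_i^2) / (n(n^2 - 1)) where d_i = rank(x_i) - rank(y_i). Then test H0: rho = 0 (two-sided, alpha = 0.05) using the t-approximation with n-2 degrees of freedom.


Step 1: Rank x and y separately (midranks; no ties here).
rank(x): 4->1, 14->5, 15->6, 9->4, 7->3, 6->2
rank(y): 1->1, 5->5, 6->6, 3->3, 4->4, 2->2
Step 2: d_i = R_x(i) - R_y(i); compute d_i^2.
  (1-1)^2=0, (5-5)^2=0, (6-6)^2=0, (4-3)^2=1, (3-4)^2=1, (2-2)^2=0
sum(d^2) = 2.
Step 3: rho = 1 - 6*2 / (6*(6^2 - 1)) = 1 - 12/210 = 0.942857.
Step 4: Under H0, t = rho * sqrt((n-2)/(1-rho^2)) = 5.6595 ~ t(4).
Step 5: Two-sided p-value from the t-distribution with 4 df = 0.004805.
Step 6: alpha = 0.05. reject H0.

rho = 0.9429, p = 0.004805, reject H0 at alpha = 0.05.


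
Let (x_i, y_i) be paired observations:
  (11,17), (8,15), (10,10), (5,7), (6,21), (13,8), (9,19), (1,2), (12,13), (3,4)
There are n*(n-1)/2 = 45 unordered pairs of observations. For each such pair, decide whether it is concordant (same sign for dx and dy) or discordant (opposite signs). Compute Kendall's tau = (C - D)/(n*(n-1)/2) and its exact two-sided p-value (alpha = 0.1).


Step 1: Enumerate the 45 unordered pairs (i,j) with i<j and classify each by sign(x_j-x_i) * sign(y_j-y_i).
  (1,2):dx=-3,dy=-2->C; (1,3):dx=-1,dy=-7->C; (1,4):dx=-6,dy=-10->C; (1,5):dx=-5,dy=+4->D
  (1,6):dx=+2,dy=-9->D; (1,7):dx=-2,dy=+2->D; (1,8):dx=-10,dy=-15->C; (1,9):dx=+1,dy=-4->D
  (1,10):dx=-8,dy=-13->C; (2,3):dx=+2,dy=-5->D; (2,4):dx=-3,dy=-8->C; (2,5):dx=-2,dy=+6->D
  (2,6):dx=+5,dy=-7->D; (2,7):dx=+1,dy=+4->C; (2,8):dx=-7,dy=-13->C; (2,9):dx=+4,dy=-2->D
  (2,10):dx=-5,dy=-11->C; (3,4):dx=-5,dy=-3->C; (3,5):dx=-4,dy=+11->D; (3,6):dx=+3,dy=-2->D
  (3,7):dx=-1,dy=+9->D; (3,8):dx=-9,dy=-8->C; (3,9):dx=+2,dy=+3->C; (3,10):dx=-7,dy=-6->C
  (4,5):dx=+1,dy=+14->C; (4,6):dx=+8,dy=+1->C; (4,7):dx=+4,dy=+12->C; (4,8):dx=-4,dy=-5->C
  (4,9):dx=+7,dy=+6->C; (4,10):dx=-2,dy=-3->C; (5,6):dx=+7,dy=-13->D; (5,7):dx=+3,dy=-2->D
  (5,8):dx=-5,dy=-19->C; (5,9):dx=+6,dy=-8->D; (5,10):dx=-3,dy=-17->C; (6,7):dx=-4,dy=+11->D
  (6,8):dx=-12,dy=-6->C; (6,9):dx=-1,dy=+5->D; (6,10):dx=-10,dy=-4->C; (7,8):dx=-8,dy=-17->C
  (7,9):dx=+3,dy=-6->D; (7,10):dx=-6,dy=-15->C; (8,9):dx=+11,dy=+11->C; (8,10):dx=+2,dy=+2->C
  (9,10):dx=-9,dy=-9->C
Step 2: C = 28, D = 17, total pairs = 45.
Step 3: tau = (C - D)/(n(n-1)/2) = (28 - 17)/45 = 0.244444.
Step 4: Exact two-sided p-value (enumerate n! = 3628800 permutations of y under H0): p = 0.380720.
Step 5: alpha = 0.1. fail to reject H0.

tau_b = 0.2444 (C=28, D=17), p = 0.380720, fail to reject H0.


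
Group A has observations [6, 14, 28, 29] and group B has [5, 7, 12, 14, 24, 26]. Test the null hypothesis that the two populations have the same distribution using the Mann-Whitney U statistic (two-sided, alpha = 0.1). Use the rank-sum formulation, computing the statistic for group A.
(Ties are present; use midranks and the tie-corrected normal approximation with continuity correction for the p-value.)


Step 1: Combine and sort all 10 observations; assign midranks.
sorted (value, group): (5,Y), (6,X), (7,Y), (12,Y), (14,X), (14,Y), (24,Y), (26,Y), (28,X), (29,X)
ranks: 5->1, 6->2, 7->3, 12->4, 14->5.5, 14->5.5, 24->7, 26->8, 28->9, 29->10
Step 2: Rank sum for X: R1 = 2 + 5.5 + 9 + 10 = 26.5.
Step 3: U_X = R1 - n1(n1+1)/2 = 26.5 - 4*5/2 = 26.5 - 10 = 16.5.
       U_Y = n1*n2 - U_X = 24 - 16.5 = 7.5.
Step 4: Ties are present, so use the tie-corrected normal approximation (with continuity correction) for the p-value.
Step 5: p-value = 0.392330; compare to alpha = 0.1. fail to reject H0.

U_X = 16.5, p = 0.392330, fail to reject H0 at alpha = 0.1.


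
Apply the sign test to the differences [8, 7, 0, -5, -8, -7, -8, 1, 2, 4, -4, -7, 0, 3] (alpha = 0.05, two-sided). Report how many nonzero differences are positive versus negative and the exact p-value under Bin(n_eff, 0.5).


Step 1: Discard zero differences. Original n = 14; n_eff = number of nonzero differences = 12.
Nonzero differences (with sign): +8, +7, -5, -8, -7, -8, +1, +2, +4, -4, -7, +3
Step 2: Count signs: positive = 6, negative = 6.
Step 3: Under H0: P(positive) = 0.5, so the number of positives S ~ Bin(12, 0.5).
Step 4: Two-sided exact p-value = sum of Bin(12,0.5) probabilities at or below the observed probability = 1.000000.
Step 5: alpha = 0.05. fail to reject H0.

n_eff = 12, pos = 6, neg = 6, p = 1.000000, fail to reject H0.


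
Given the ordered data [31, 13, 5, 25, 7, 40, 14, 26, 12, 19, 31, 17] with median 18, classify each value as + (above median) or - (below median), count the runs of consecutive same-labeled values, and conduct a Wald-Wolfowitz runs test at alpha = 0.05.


Step 1: Compute median = 18; label A = above, B = below.
Labels in order: ABBABABABAAB  (n_A = 6, n_B = 6)
Step 2: Count runs R = 10.
Step 3: Under H0 (random ordering), E[R] = 2*n_A*n_B/(n_A+n_B) + 1 = 2*6*6/12 + 1 = 7.0000.
        Var[R] = 2*n_A*n_B*(2*n_A*n_B - n_A - n_B) / ((n_A+n_B)^2 * (n_A+n_B-1)) = 4320/1584 = 2.7273.
        SD[R] = 1.6514.
Step 4: Continuity-corrected z = (R - 0.5 - E[R]) / SD[R] = (10 - 0.5 - 7.0000) / 1.6514 = 1.5138.
Step 5: Two-sided p-value via normal approximation = 2*(1 - Phi(|z|)) = 0.130070.
Step 6: alpha = 0.05. fail to reject H0.

R = 10, z = 1.5138, p = 0.130070, fail to reject H0.


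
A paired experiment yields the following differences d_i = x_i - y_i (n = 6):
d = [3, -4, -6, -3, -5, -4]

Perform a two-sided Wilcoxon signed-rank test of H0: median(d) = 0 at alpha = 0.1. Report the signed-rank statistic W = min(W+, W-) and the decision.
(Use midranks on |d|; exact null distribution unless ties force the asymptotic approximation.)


Step 1: Drop any zero differences (none here) and take |d_i|.
|d| = [3, 4, 6, 3, 5, 4]
Step 2: Midrank |d_i| (ties get averaged ranks).
ranks: |3|->1.5, |4|->3.5, |6|->6, |3|->1.5, |5|->5, |4|->3.5
Step 3: Attach original signs; sum ranks with positive sign and with negative sign.
W+ = 1.5 = 1.5
W- = 3.5 + 6 + 1.5 + 5 + 3.5 = 19.5
(Check: W+ + W- = 21 should equal n(n+1)/2 = 21.)
Step 4: Test statistic W = min(W+, W-) = 1.5.
Step 5: Ties in |d|, so use the tie-corrected normal approximation.
        E[W] = n(n+1)/4 = 6*7/4 = 10.5.
        Tie groups: |d|=3 (t=2), |d|=4 (t=2); sum(t^3 - t) = 12.
        Var[W] = n(n+1)(2n+1)/24 - sum(t^3-t)/48 = 546/24 - 12/48 = 22.5.
        z = (W - E[W]) / sqrt(Var[W]) = (1.5 - 10.5) / 4.7434 = -1.8974.
        Two-sided p = 2*Phi(z) = 0.057780.
Step 6: alpha = 0.1. reject H0.

W+ = 1.5, W- = 19.5, W = min = 1.5, p = 0.057780, reject H0.


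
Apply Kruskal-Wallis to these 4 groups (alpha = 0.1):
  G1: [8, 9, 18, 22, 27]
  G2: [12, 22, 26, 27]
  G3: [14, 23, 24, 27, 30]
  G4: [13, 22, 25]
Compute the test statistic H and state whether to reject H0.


Step 1: Combine all N = 17 observations and assign midranks.
sorted (value, group, rank): (8,G1,1), (9,G1,2), (12,G2,3), (13,G4,4), (14,G3,5), (18,G1,6), (22,G1,8), (22,G2,8), (22,G4,8), (23,G3,10), (24,G3,11), (25,G4,12), (26,G2,13), (27,G1,15), (27,G2,15), (27,G3,15), (30,G3,17)
Step 2: Sum ranks within each group.
R_1 = 32 (n_1 = 5)
R_2 = 39 (n_2 = 4)
R_3 = 58 (n_3 = 5)
R_4 = 24 (n_4 = 3)
Step 3: H = 12/(N(N+1)) * sum(R_i^2/n_i) - 3(N+1)
     = 12/(17*18) * (32^2/5 + 39^2/4 + 58^2/5 + 24^2/3) - 3*18
     = 0.039216 * 1449.85 - 54
     = 2.856863.
Step 4: Ties present; correction factor C = 1 - 48/(17^3 - 17) = 0.990196. Corrected H = 2.856863 / 0.990196 = 2.885149.
Step 5: Under H0, H ~ chi^2(3); p-value = 0.409674.
Step 6: alpha = 0.1. fail to reject H0.

H = 2.8851, df = 3, p = 0.409674, fail to reject H0.


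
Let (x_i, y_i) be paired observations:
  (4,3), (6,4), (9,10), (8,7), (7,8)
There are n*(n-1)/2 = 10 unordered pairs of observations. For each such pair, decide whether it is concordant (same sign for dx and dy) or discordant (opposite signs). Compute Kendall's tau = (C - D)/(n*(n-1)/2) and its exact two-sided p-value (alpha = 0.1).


Step 1: Enumerate the 10 unordered pairs (i,j) with i<j and classify each by sign(x_j-x_i) * sign(y_j-y_i).
  (1,2):dx=+2,dy=+1->C; (1,3):dx=+5,dy=+7->C; (1,4):dx=+4,dy=+4->C; (1,5):dx=+3,dy=+5->C
  (2,3):dx=+3,dy=+6->C; (2,4):dx=+2,dy=+3->C; (2,5):dx=+1,dy=+4->C; (3,4):dx=-1,dy=-3->C
  (3,5):dx=-2,dy=-2->C; (4,5):dx=-1,dy=+1->D
Step 2: C = 9, D = 1, total pairs = 10.
Step 3: tau = (C - D)/(n(n-1)/2) = (9 - 1)/10 = 0.800000.
Step 4: Exact two-sided p-value (enumerate n! = 120 permutations of y under H0): p = 0.083333.
Step 5: alpha = 0.1. reject H0.

tau_b = 0.8000 (C=9, D=1), p = 0.083333, reject H0.


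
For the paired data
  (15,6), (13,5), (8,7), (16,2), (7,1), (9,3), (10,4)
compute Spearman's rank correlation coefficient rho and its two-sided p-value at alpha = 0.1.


Step 1: Rank x and y separately (midranks; no ties here).
rank(x): 15->6, 13->5, 8->2, 16->7, 7->1, 9->3, 10->4
rank(y): 6->6, 5->5, 7->7, 2->2, 1->1, 3->3, 4->4
Step 2: d_i = R_x(i) - R_y(i); compute d_i^2.
  (6-6)^2=0, (5-5)^2=0, (2-7)^2=25, (7-2)^2=25, (1-1)^2=0, (3-3)^2=0, (4-4)^2=0
sum(d^2) = 50.
Step 3: rho = 1 - 6*50 / (7*(7^2 - 1)) = 1 - 300/336 = 0.107143.
Step 4: Under H0, t = rho * sqrt((n-2)/(1-rho^2)) = 0.2410 ~ t(5).
Step 5: Two-sided p-value from the t-distribution with 5 df = 0.819151.
Step 6: alpha = 0.1. fail to reject H0.

rho = 0.1071, p = 0.819151, fail to reject H0 at alpha = 0.1.


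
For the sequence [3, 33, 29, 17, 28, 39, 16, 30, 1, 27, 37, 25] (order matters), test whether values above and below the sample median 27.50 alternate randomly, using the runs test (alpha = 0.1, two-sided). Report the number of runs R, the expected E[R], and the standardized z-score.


Step 1: Compute median = 27.50; label A = above, B = below.
Labels in order: BAABAABABBAB  (n_A = 6, n_B = 6)
Step 2: Count runs R = 9.
Step 3: Under H0 (random ordering), E[R] = 2*n_A*n_B/(n_A+n_B) + 1 = 2*6*6/12 + 1 = 7.0000.
        Var[R] = 2*n_A*n_B*(2*n_A*n_B - n_A - n_B) / ((n_A+n_B)^2 * (n_A+n_B-1)) = 4320/1584 = 2.7273.
        SD[R] = 1.6514.
Step 4: Continuity-corrected z = (R - 0.5 - E[R]) / SD[R] = (9 - 0.5 - 7.0000) / 1.6514 = 0.9083.
Step 5: Two-sided p-value via normal approximation = 2*(1 - Phi(|z|)) = 0.363722.
Step 6: alpha = 0.1. fail to reject H0.

R = 9, z = 0.9083, p = 0.363722, fail to reject H0.


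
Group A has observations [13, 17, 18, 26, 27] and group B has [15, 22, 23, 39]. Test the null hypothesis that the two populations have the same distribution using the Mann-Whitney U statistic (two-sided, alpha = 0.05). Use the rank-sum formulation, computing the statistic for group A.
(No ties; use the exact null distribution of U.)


Step 1: Combine and sort all 9 observations; assign midranks.
sorted (value, group): (13,X), (15,Y), (17,X), (18,X), (22,Y), (23,Y), (26,X), (27,X), (39,Y)
ranks: 13->1, 15->2, 17->3, 18->4, 22->5, 23->6, 26->7, 27->8, 39->9
Step 2: Rank sum for X: R1 = 1 + 3 + 4 + 7 + 8 = 23.
Step 3: U_X = R1 - n1(n1+1)/2 = 23 - 5*6/2 = 23 - 15 = 8.
       U_Y = n1*n2 - U_X = 20 - 8 = 12.
Step 4: No ties, so the exact null distribution of U (based on enumerating the C(9,5) = 126 equally likely rank assignments) gives the two-sided p-value.
Step 5: p-value = 0.730159; compare to alpha = 0.05. fail to reject H0.

U_X = 8, p = 0.730159, fail to reject H0 at alpha = 0.05.


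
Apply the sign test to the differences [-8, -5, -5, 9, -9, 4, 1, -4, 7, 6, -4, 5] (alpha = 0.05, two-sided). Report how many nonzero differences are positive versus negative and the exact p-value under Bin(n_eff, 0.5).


Step 1: Discard zero differences. Original n = 12; n_eff = number of nonzero differences = 12.
Nonzero differences (with sign): -8, -5, -5, +9, -9, +4, +1, -4, +7, +6, -4, +5
Step 2: Count signs: positive = 6, negative = 6.
Step 3: Under H0: P(positive) = 0.5, so the number of positives S ~ Bin(12, 0.5).
Step 4: Two-sided exact p-value = sum of Bin(12,0.5) probabilities at or below the observed probability = 1.000000.
Step 5: alpha = 0.05. fail to reject H0.

n_eff = 12, pos = 6, neg = 6, p = 1.000000, fail to reject H0.


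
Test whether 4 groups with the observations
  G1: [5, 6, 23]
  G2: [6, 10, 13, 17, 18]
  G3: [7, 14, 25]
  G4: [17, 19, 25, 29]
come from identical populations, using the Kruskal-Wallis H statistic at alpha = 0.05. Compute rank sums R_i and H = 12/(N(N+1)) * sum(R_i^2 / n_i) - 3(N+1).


Step 1: Combine all N = 15 observations and assign midranks.
sorted (value, group, rank): (5,G1,1), (6,G1,2.5), (6,G2,2.5), (7,G3,4), (10,G2,5), (13,G2,6), (14,G3,7), (17,G2,8.5), (17,G4,8.5), (18,G2,10), (19,G4,11), (23,G1,12), (25,G3,13.5), (25,G4,13.5), (29,G4,15)
Step 2: Sum ranks within each group.
R_1 = 15.5 (n_1 = 3)
R_2 = 32 (n_2 = 5)
R_3 = 24.5 (n_3 = 3)
R_4 = 48 (n_4 = 4)
Step 3: H = 12/(N(N+1)) * sum(R_i^2/n_i) - 3(N+1)
     = 12/(15*16) * (15.5^2/3 + 32^2/5 + 24.5^2/3 + 48^2/4) - 3*16
     = 0.050000 * 1060.97 - 48
     = 5.048333.
Step 4: Ties present; correction factor C = 1 - 18/(15^3 - 15) = 0.994643. Corrected H = 5.048333 / 0.994643 = 5.075524.
Step 5: Under H0, H ~ chi^2(3); p-value = 0.166350.
Step 6: alpha = 0.05. fail to reject H0.

H = 5.0755, df = 3, p = 0.166350, fail to reject H0.


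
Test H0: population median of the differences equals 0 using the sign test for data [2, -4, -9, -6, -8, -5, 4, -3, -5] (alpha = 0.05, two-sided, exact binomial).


Step 1: Discard zero differences. Original n = 9; n_eff = number of nonzero differences = 9.
Nonzero differences (with sign): +2, -4, -9, -6, -8, -5, +4, -3, -5
Step 2: Count signs: positive = 2, negative = 7.
Step 3: Under H0: P(positive) = 0.5, so the number of positives S ~ Bin(9, 0.5).
Step 4: Two-sided exact p-value = sum of Bin(9,0.5) probabilities at or below the observed probability = 0.179688.
Step 5: alpha = 0.05. fail to reject H0.

n_eff = 9, pos = 2, neg = 7, p = 0.179688, fail to reject H0.


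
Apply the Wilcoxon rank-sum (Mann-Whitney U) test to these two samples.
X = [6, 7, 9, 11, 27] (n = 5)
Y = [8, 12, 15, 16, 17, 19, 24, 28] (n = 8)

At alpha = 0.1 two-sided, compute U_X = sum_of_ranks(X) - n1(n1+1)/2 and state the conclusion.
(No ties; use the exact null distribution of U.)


Step 1: Combine and sort all 13 observations; assign midranks.
sorted (value, group): (6,X), (7,X), (8,Y), (9,X), (11,X), (12,Y), (15,Y), (16,Y), (17,Y), (19,Y), (24,Y), (27,X), (28,Y)
ranks: 6->1, 7->2, 8->3, 9->4, 11->5, 12->6, 15->7, 16->8, 17->9, 19->10, 24->11, 27->12, 28->13
Step 2: Rank sum for X: R1 = 1 + 2 + 4 + 5 + 12 = 24.
Step 3: U_X = R1 - n1(n1+1)/2 = 24 - 5*6/2 = 24 - 15 = 9.
       U_Y = n1*n2 - U_X = 40 - 9 = 31.
Step 4: No ties, so the exact null distribution of U (based on enumerating the C(13,5) = 1287 equally likely rank assignments) gives the two-sided p-value.
Step 5: p-value = 0.127428; compare to alpha = 0.1. fail to reject H0.

U_X = 9, p = 0.127428, fail to reject H0 at alpha = 0.1.


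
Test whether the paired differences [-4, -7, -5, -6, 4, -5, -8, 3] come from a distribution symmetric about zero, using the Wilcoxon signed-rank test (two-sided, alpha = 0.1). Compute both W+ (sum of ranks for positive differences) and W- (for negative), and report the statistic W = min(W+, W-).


Step 1: Drop any zero differences (none here) and take |d_i|.
|d| = [4, 7, 5, 6, 4, 5, 8, 3]
Step 2: Midrank |d_i| (ties get averaged ranks).
ranks: |4|->2.5, |7|->7, |5|->4.5, |6|->6, |4|->2.5, |5|->4.5, |8|->8, |3|->1
Step 3: Attach original signs; sum ranks with positive sign and with negative sign.
W+ = 2.5 + 1 = 3.5
W- = 2.5 + 7 + 4.5 + 6 + 4.5 + 8 = 32.5
(Check: W+ + W- = 36 should equal n(n+1)/2 = 36.)
Step 4: Test statistic W = min(W+, W-) = 3.5.
Step 5: Ties in |d|, so use the tie-corrected normal approximation.
        E[W] = n(n+1)/4 = 8*9/4 = 18.
        Tie groups: |d|=4 (t=2), |d|=5 (t=2); sum(t^3 - t) = 12.
        Var[W] = n(n+1)(2n+1)/24 - sum(t^3-t)/48 = 1224/24 - 12/48 = 50.75.
        z = (W - E[W]) / sqrt(Var[W]) = (3.5 - 18) / 7.1239 = -2.0354.
        Two-sided p = 2*Phi(z) = 0.041811.
Step 6: alpha = 0.1. reject H0.

W+ = 3.5, W- = 32.5, W = min = 3.5, p = 0.041811, reject H0.


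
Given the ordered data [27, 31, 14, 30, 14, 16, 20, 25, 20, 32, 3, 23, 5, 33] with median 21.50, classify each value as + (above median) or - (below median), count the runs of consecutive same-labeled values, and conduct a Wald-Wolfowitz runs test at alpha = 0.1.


Step 1: Compute median = 21.50; label A = above, B = below.
Labels in order: AABABBBABABABA  (n_A = 7, n_B = 7)
Step 2: Count runs R = 11.
Step 3: Under H0 (random ordering), E[R] = 2*n_A*n_B/(n_A+n_B) + 1 = 2*7*7/14 + 1 = 8.0000.
        Var[R] = 2*n_A*n_B*(2*n_A*n_B - n_A - n_B) / ((n_A+n_B)^2 * (n_A+n_B-1)) = 8232/2548 = 3.2308.
        SD[R] = 1.7974.
Step 4: Continuity-corrected z = (R - 0.5 - E[R]) / SD[R] = (11 - 0.5 - 8.0000) / 1.7974 = 1.3909.
Step 5: Two-sided p-value via normal approximation = 2*(1 - Phi(|z|)) = 0.164264.
Step 6: alpha = 0.1. fail to reject H0.

R = 11, z = 1.3909, p = 0.164264, fail to reject H0.


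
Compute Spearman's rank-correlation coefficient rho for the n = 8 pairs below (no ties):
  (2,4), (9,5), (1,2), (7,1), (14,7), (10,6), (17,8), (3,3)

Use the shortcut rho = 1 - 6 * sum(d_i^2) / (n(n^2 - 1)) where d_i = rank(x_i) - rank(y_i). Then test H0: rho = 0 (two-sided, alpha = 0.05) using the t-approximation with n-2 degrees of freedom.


Step 1: Rank x and y separately (midranks; no ties here).
rank(x): 2->2, 9->5, 1->1, 7->4, 14->7, 10->6, 17->8, 3->3
rank(y): 4->4, 5->5, 2->2, 1->1, 7->7, 6->6, 8->8, 3->3
Step 2: d_i = R_x(i) - R_y(i); compute d_i^2.
  (2-4)^2=4, (5-5)^2=0, (1-2)^2=1, (4-1)^2=9, (7-7)^2=0, (6-6)^2=0, (8-8)^2=0, (3-3)^2=0
sum(d^2) = 14.
Step 3: rho = 1 - 6*14 / (8*(8^2 - 1)) = 1 - 84/504 = 0.833333.
Step 4: Under H0, t = rho * sqrt((n-2)/(1-rho^2)) = 3.6927 ~ t(6).
Step 5: Two-sided p-value from the t-distribution with 6 df = 0.010176.
Step 6: alpha = 0.05. reject H0.

rho = 0.8333, p = 0.010176, reject H0 at alpha = 0.05.


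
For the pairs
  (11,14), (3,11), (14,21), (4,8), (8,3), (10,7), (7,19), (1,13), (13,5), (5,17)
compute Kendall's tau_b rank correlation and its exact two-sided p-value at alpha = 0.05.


Step 1: Enumerate the 45 unordered pairs (i,j) with i<j and classify each by sign(x_j-x_i) * sign(y_j-y_i).
  (1,2):dx=-8,dy=-3->C; (1,3):dx=+3,dy=+7->C; (1,4):dx=-7,dy=-6->C; (1,5):dx=-3,dy=-11->C
  (1,6):dx=-1,dy=-7->C; (1,7):dx=-4,dy=+5->D; (1,8):dx=-10,dy=-1->C; (1,9):dx=+2,dy=-9->D
  (1,10):dx=-6,dy=+3->D; (2,3):dx=+11,dy=+10->C; (2,4):dx=+1,dy=-3->D; (2,5):dx=+5,dy=-8->D
  (2,6):dx=+7,dy=-4->D; (2,7):dx=+4,dy=+8->C; (2,8):dx=-2,dy=+2->D; (2,9):dx=+10,dy=-6->D
  (2,10):dx=+2,dy=+6->C; (3,4):dx=-10,dy=-13->C; (3,5):dx=-6,dy=-18->C; (3,6):dx=-4,dy=-14->C
  (3,7):dx=-7,dy=-2->C; (3,8):dx=-13,dy=-8->C; (3,9):dx=-1,dy=-16->C; (3,10):dx=-9,dy=-4->C
  (4,5):dx=+4,dy=-5->D; (4,6):dx=+6,dy=-1->D; (4,7):dx=+3,dy=+11->C; (4,8):dx=-3,dy=+5->D
  (4,9):dx=+9,dy=-3->D; (4,10):dx=+1,dy=+9->C; (5,6):dx=+2,dy=+4->C; (5,7):dx=-1,dy=+16->D
  (5,8):dx=-7,dy=+10->D; (5,9):dx=+5,dy=+2->C; (5,10):dx=-3,dy=+14->D; (6,7):dx=-3,dy=+12->D
  (6,8):dx=-9,dy=+6->D; (6,9):dx=+3,dy=-2->D; (6,10):dx=-5,dy=+10->D; (7,8):dx=-6,dy=-6->C
  (7,9):dx=+6,dy=-14->D; (7,10):dx=-2,dy=-2->C; (8,9):dx=+12,dy=-8->D; (8,10):dx=+4,dy=+4->C
  (9,10):dx=-8,dy=+12->D
Step 2: C = 23, D = 22, total pairs = 45.
Step 3: tau = (C - D)/(n(n-1)/2) = (23 - 22)/45 = 0.022222.
Step 4: Exact two-sided p-value (enumerate n! = 3628800 permutations of y under H0): p = 1.000000.
Step 5: alpha = 0.05. fail to reject H0.

tau_b = 0.0222 (C=23, D=22), p = 1.000000, fail to reject H0.


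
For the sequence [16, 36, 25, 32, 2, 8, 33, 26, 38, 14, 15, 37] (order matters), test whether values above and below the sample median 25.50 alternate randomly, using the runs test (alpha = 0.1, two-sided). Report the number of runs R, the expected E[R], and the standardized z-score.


Step 1: Compute median = 25.50; label A = above, B = below.
Labels in order: BABABBAAABBA  (n_A = 6, n_B = 6)
Step 2: Count runs R = 8.
Step 3: Under H0 (random ordering), E[R] = 2*n_A*n_B/(n_A+n_B) + 1 = 2*6*6/12 + 1 = 7.0000.
        Var[R] = 2*n_A*n_B*(2*n_A*n_B - n_A - n_B) / ((n_A+n_B)^2 * (n_A+n_B-1)) = 4320/1584 = 2.7273.
        SD[R] = 1.6514.
Step 4: Continuity-corrected z = (R - 0.5 - E[R]) / SD[R] = (8 - 0.5 - 7.0000) / 1.6514 = 0.3028.
Step 5: Two-sided p-value via normal approximation = 2*(1 - Phi(|z|)) = 0.762069.
Step 6: alpha = 0.1. fail to reject H0.

R = 8, z = 0.3028, p = 0.762069, fail to reject H0.


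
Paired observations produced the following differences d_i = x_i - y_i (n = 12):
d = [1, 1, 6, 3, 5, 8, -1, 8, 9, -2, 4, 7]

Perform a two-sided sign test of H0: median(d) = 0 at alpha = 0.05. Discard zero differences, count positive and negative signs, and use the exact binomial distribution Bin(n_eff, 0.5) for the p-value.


Step 1: Discard zero differences. Original n = 12; n_eff = number of nonzero differences = 12.
Nonzero differences (with sign): +1, +1, +6, +3, +5, +8, -1, +8, +9, -2, +4, +7
Step 2: Count signs: positive = 10, negative = 2.
Step 3: Under H0: P(positive) = 0.5, so the number of positives S ~ Bin(12, 0.5).
Step 4: Two-sided exact p-value = sum of Bin(12,0.5) probabilities at or below the observed probability = 0.038574.
Step 5: alpha = 0.05. reject H0.

n_eff = 12, pos = 10, neg = 2, p = 0.038574, reject H0.


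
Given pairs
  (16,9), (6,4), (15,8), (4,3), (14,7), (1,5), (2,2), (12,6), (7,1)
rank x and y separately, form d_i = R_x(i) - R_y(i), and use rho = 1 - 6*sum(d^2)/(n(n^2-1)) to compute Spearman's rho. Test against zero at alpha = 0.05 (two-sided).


Step 1: Rank x and y separately (midranks; no ties here).
rank(x): 16->9, 6->4, 15->8, 4->3, 14->7, 1->1, 2->2, 12->6, 7->5
rank(y): 9->9, 4->4, 8->8, 3->3, 7->7, 5->5, 2->2, 6->6, 1->1
Step 2: d_i = R_x(i) - R_y(i); compute d_i^2.
  (9-9)^2=0, (4-4)^2=0, (8-8)^2=0, (3-3)^2=0, (7-7)^2=0, (1-5)^2=16, (2-2)^2=0, (6-6)^2=0, (5-1)^2=16
sum(d^2) = 32.
Step 3: rho = 1 - 6*32 / (9*(9^2 - 1)) = 1 - 192/720 = 0.733333.
Step 4: Under H0, t = rho * sqrt((n-2)/(1-rho^2)) = 2.8538 ~ t(7).
Step 5: Two-sided p-value from the t-distribution with 7 df = 0.024554.
Step 6: alpha = 0.05. reject H0.

rho = 0.7333, p = 0.024554, reject H0 at alpha = 0.05.


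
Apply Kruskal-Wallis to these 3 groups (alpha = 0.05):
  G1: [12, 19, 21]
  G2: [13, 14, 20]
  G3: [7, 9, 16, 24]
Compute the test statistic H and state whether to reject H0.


Step 1: Combine all N = 10 observations and assign midranks.
sorted (value, group, rank): (7,G3,1), (9,G3,2), (12,G1,3), (13,G2,4), (14,G2,5), (16,G3,6), (19,G1,7), (20,G2,8), (21,G1,9), (24,G3,10)
Step 2: Sum ranks within each group.
R_1 = 19 (n_1 = 3)
R_2 = 17 (n_2 = 3)
R_3 = 19 (n_3 = 4)
Step 3: H = 12/(N(N+1)) * sum(R_i^2/n_i) - 3(N+1)
     = 12/(10*11) * (19^2/3 + 17^2/3 + 19^2/4) - 3*11
     = 0.109091 * 306.917 - 33
     = 0.481818.
Step 4: No ties, so H is used without correction.
Step 5: Under H0, H ~ chi^2(2); p-value = 0.785913.
Step 6: alpha = 0.05. fail to reject H0.

H = 0.4818, df = 2, p = 0.785913, fail to reject H0.


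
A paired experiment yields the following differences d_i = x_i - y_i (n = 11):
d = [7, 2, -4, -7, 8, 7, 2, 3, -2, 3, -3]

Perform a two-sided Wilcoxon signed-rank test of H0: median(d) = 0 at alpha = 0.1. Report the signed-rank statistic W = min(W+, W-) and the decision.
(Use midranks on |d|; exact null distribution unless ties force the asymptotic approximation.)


Step 1: Drop any zero differences (none here) and take |d_i|.
|d| = [7, 2, 4, 7, 8, 7, 2, 3, 2, 3, 3]
Step 2: Midrank |d_i| (ties get averaged ranks).
ranks: |7|->9, |2|->2, |4|->7, |7|->9, |8|->11, |7|->9, |2|->2, |3|->5, |2|->2, |3|->5, |3|->5
Step 3: Attach original signs; sum ranks with positive sign and with negative sign.
W+ = 9 + 2 + 11 + 9 + 2 + 5 + 5 = 43
W- = 7 + 9 + 2 + 5 = 23
(Check: W+ + W- = 66 should equal n(n+1)/2 = 66.)
Step 4: Test statistic W = min(W+, W-) = 23.
Step 5: Ties in |d|, so use the tie-corrected normal approximation.
        E[W] = n(n+1)/4 = 11*12/4 = 33.
        Tie groups: |d|=2 (t=3), |d|=3 (t=3), |d|=7 (t=3); sum(t^3 - t) = 72.
        Var[W] = n(n+1)(2n+1)/24 - sum(t^3-t)/48 = 3036/24 - 72/48 = 125.
        z = (W - E[W]) / sqrt(Var[W]) = (23 - 33) / 11.1803 = -0.8944.
        Two-sided p = 2*Phi(z) = 0.371093.
Step 6: alpha = 0.1. fail to reject H0.

W+ = 43, W- = 23, W = min = 23, p = 0.371093, fail to reject H0.
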